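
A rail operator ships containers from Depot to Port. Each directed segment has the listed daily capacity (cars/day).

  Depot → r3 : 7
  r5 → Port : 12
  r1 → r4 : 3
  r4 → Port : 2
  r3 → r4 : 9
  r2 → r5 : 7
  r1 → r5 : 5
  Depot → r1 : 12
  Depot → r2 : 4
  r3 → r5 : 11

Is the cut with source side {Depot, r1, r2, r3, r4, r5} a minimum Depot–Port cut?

Yes — it is a minimum cut (capacity 14).

Given cut capacity: 2 + 12 = 14.
Augment Depot→r1→r4→Port: bottleneck 2, flow now 2.
Augment Depot→r1→r5→Port: bottleneck 5, flow now 7.
Augment Depot→r2→r5→Port: bottleneck 4, flow now 11.
Augment Depot→r3→r5→Port: bottleneck 3, flow now 14.
No augmenting path remains; maximum flow = 14.
Cut capacity 14 equals the max flow, so it is a minimum cut.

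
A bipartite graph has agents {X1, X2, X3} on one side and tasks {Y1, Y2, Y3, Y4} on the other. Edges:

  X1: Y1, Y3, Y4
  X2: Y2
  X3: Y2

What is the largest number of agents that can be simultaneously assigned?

Unit-capacity flow: source→left, listed edges, right→sink; max matching = max flow.
Augmenting path X1→Y1 (+1); matched 1.
Augmenting path X2→Y2 (+1); matched 2.
No augmenting path remains; maximum matching = 2.
König certificate: {X1, Y2} is a vertex cover of size 2 (every listed pair touches it), so no matching can be larger.

2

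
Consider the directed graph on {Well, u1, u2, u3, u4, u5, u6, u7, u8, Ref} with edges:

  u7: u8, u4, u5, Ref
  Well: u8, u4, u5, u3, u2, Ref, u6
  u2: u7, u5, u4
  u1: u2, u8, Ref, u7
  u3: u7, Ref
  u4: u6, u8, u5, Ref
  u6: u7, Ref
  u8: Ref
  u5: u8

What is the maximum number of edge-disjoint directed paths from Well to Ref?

Assign every edge capacity 1; by Menger, the answer equals the max flow.
Path Well→Ref (+1); total 1.
Path Well→u3→Ref (+1); total 2.
Path Well→u4→Ref (+1); total 3.
Path Well→u6→Ref (+1); total 4.
Path Well→u8→Ref (+1); total 5.
Path Well→u2→u7→Ref (+1); total 6.
No residual Well→Ref path; max flow = 6.
Certifying cut of size 6: {Well→Ref, Well→u2, Well→u3, Well→u4, Well→u6, u8→Ref}.

6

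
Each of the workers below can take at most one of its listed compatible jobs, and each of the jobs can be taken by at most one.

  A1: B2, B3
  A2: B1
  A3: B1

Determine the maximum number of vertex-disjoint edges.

2

Unit-capacity flow: source→left, listed edges, right→sink; max matching = max flow.
Augmenting path A1→B2 (+1); matched 1.
Augmenting path A2→B1 (+1); matched 2.
No augmenting path remains; maximum matching = 2.
König certificate: {A1, B1} is a vertex cover of size 2 (every listed pair touches it), so no matching can be larger.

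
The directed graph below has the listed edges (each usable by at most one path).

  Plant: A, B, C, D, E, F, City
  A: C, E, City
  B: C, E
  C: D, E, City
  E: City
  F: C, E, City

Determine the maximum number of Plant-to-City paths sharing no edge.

5

Assign every edge capacity 1; by Menger, the answer equals the max flow.
Path Plant→City (+1); total 1.
Path Plant→A→City (+1); total 2.
Path Plant→C→City (+1); total 3.
Path Plant→E→City (+1); total 4.
Path Plant→F→City (+1); total 5.
No residual Plant→City path; max flow = 5.
Certifying cut of size 5: {C→City, E→City, Plant→A, Plant→City, Plant→F}.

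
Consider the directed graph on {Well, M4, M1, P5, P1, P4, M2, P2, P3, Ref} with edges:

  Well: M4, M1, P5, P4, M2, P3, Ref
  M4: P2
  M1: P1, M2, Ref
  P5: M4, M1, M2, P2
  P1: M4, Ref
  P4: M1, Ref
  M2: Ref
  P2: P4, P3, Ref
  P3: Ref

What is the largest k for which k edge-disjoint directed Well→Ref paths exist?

7

Assign every edge capacity 1; by Menger, the answer equals the max flow.
Path Well→Ref (+1); total 1.
Path Well→M1→Ref (+1); total 2.
Path Well→P4→Ref (+1); total 3.
Path Well→M2→Ref (+1); total 4.
Path Well→P3→Ref (+1); total 5.
Path Well→M4→P2→Ref (+1); total 6.
Path Well→P5→M1→P1→Ref (+1); total 7.
No residual Well→Ref path; max flow = 7.
Certifying cut of size 7: {Well→M1, Well→M2, Well→M4, Well→P3, Well→P4, Well→P5, Well→Ref}.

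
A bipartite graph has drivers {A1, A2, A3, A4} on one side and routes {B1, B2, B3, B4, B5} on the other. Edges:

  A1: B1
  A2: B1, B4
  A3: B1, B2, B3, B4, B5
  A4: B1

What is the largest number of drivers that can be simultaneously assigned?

3

Unit-capacity flow: source→left, listed edges, right→sink; max matching = max flow.
Augmenting path A1→B1 (+1); matched 1.
Augmenting path A2→B4 (+1); matched 2.
Augmenting path A3→B2 (+1); matched 3.
No augmenting path remains; maximum matching = 3.
König certificate: {A2, A3, B1} is a vertex cover of size 3 (every listed pair touches it), so no matching can be larger.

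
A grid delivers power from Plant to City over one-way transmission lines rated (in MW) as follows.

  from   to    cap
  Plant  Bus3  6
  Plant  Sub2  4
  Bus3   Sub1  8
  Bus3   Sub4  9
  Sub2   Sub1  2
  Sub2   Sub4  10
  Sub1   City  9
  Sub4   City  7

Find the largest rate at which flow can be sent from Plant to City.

Augment Plant→Bus3→Sub1→City: bottleneck 6, flow now 6.
Augment Plant→Sub2→Sub1→City: bottleneck 2, flow now 8.
Augment Plant→Sub2→Sub4→City: bottleneck 2, flow now 10.
No augmenting path remains; maximum flow = 10.
In the residual graph, reachable from Plant: {Plant}.
Min-cut edges: Plant→Bus3 (6), Plant→Sub2 (4); capacity 6 + 4 = 10.
This cut is saturated, so no flow can exceed 10.

10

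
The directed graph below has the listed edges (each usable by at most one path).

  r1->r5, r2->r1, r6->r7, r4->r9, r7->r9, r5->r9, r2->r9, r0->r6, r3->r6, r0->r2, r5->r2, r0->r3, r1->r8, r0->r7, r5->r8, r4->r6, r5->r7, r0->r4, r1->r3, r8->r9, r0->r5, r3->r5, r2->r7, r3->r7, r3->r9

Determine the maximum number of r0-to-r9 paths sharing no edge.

5

Assign every edge capacity 1; by Menger, the answer equals the max flow.
Path r0→r2→r9 (+1); total 1.
Path r0→r3→r9 (+1); total 2.
Path r0→r4→r9 (+1); total 3.
Path r0→r5→r9 (+1); total 4.
Path r0→r7→r9 (+1); total 5.
No residual r0→r9 path; max flow = 5.
Certifying cut of size 5: {r0→r2, r0→r3, r0→r4, r0→r5, r7→r9}.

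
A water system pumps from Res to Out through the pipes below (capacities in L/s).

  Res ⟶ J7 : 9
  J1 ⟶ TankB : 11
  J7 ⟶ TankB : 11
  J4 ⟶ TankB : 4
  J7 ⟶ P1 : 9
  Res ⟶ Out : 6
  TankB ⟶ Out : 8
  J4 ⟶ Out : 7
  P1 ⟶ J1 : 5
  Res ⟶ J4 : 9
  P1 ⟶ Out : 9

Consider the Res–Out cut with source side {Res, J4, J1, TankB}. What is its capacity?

30

Edges leaving {Res, J4, J1, TankB}: Res→J7 (9), Res→Out (6), J4→Out (7), TankB→Out (8).
Cut capacity = 9 + 6 + 7 + 8 = 30.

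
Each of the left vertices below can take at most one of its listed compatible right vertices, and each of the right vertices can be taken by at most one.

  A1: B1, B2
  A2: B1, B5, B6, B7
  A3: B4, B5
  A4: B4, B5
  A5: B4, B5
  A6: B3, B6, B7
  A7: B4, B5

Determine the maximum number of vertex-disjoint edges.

5

Unit-capacity flow: source→left, listed edges, right→sink; max matching = max flow.
Augmenting path A1→B1 (+1); matched 1.
Augmenting path A2→B5 (+1); matched 2.
Augmenting path A3→B4 (+1); matched 3.
Augmenting path A6→B3 (+1); matched 4.
Augmenting path A4→B5→A2→B6 (+1); matched 5.
No augmenting path remains; maximum matching = 5.
König certificate: {A1, A2, A6, B4, B5} is a vertex cover of size 5 (every listed pair touches it), so no matching can be larger.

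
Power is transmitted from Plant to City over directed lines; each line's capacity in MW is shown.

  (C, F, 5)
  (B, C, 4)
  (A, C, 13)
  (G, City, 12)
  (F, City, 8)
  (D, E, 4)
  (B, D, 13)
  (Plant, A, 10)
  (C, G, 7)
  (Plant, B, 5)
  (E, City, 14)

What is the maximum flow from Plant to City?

Augment Plant→A→C→F→City: bottleneck 5, flow now 5.
Augment Plant→A→C→G→City: bottleneck 5, flow now 10.
Augment Plant→B→C→G→City: bottleneck 2, flow now 12.
Augment Plant→B→D→E→City: bottleneck 3, flow now 15.
No augmenting path remains; maximum flow = 15.
In the residual graph, reachable from Plant: {Plant}.
Min-cut edges: Plant→A (10), Plant→B (5); capacity 10 + 5 = 15.
This cut is saturated, so no flow can exceed 15.

15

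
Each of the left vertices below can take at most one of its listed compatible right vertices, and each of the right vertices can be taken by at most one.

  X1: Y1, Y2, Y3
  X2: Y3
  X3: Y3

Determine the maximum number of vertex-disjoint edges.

2

Unit-capacity flow: source→left, listed edges, right→sink; max matching = max flow.
Augmenting path X1→Y1 (+1); matched 1.
Augmenting path X2→Y3 (+1); matched 2.
No augmenting path remains; maximum matching = 2.
König certificate: {X1, Y3} is a vertex cover of size 2 (every listed pair touches it), so no matching can be larger.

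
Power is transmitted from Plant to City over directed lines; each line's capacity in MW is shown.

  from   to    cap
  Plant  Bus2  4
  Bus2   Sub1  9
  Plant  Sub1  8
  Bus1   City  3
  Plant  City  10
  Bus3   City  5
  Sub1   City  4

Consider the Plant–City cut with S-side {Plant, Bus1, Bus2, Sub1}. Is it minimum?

No — its capacity is 17, but the minimum cut has capacity 14.

Given cut capacity: 10 + 3 + 4 = 17.
Augment Plant→City: bottleneck 10, flow now 10.
Augment Plant→Sub1→City: bottleneck 4, flow now 14.
No augmenting path remains; maximum flow = 14.
In the residual graph, reachable from Plant: {Plant, Bus2, Sub1}.
Min-cut edges: Plant→City (10), Sub1→City (4); capacity 10 + 4 = 14.
Cut capacity 17 exceeds the max flow 14, so it is not minimum.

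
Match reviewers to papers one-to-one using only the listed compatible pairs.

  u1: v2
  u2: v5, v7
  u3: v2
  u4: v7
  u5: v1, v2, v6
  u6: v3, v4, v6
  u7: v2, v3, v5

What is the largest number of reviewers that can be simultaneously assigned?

Unit-capacity flow: source→left, listed edges, right→sink; max matching = max flow.
Augmenting path u1→v2 (+1); matched 1.
Augmenting path u2→v5 (+1); matched 2.
Augmenting path u4→v7 (+1); matched 3.
Augmenting path u5→v1 (+1); matched 4.
Augmenting path u6→v3 (+1); matched 5.
Augmenting path u7→v3→u6→v4 (+1); matched 6.
No augmenting path remains; maximum matching = 6.
König certificate: {u2, u4, u5, u6, u7, v2} is a vertex cover of size 6 (every listed pair touches it), so no matching can be larger.

6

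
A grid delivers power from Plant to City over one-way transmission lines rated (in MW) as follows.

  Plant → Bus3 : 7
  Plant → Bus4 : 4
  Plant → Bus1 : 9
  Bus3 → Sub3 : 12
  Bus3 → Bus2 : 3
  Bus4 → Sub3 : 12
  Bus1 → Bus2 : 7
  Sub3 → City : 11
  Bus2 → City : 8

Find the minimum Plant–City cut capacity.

Augment Plant→Bus3→Sub3→City: bottleneck 7, flow now 7.
Augment Plant→Bus4→Sub3→City: bottleneck 4, flow now 11.
Augment Plant→Bus1→Bus2→City: bottleneck 7, flow now 18.
No augmenting path remains; maximum flow = 18.
By max-flow min-cut, the minimum cut capacity equals the max flow.
In the residual graph, reachable from Plant: {Plant, Bus1}.
Min-cut edges: Plant→Bus3 (7), Plant→Bus4 (4), Bus1→Bus2 (7); capacity 7 + 4 + 7 = 18.

18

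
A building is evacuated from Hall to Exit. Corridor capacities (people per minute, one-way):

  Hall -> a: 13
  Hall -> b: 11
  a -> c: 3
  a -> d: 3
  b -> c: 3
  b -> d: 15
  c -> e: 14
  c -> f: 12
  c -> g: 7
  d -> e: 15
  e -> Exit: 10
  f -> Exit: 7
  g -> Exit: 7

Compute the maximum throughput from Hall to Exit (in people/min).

16

Augment Hall→a→c→e→Exit: bottleneck 3, flow now 3.
Augment Hall→a→d→e→Exit: bottleneck 3, flow now 6.
Augment Hall→b→c→e→Exit: bottleneck 3, flow now 9.
Augment Hall→b→d→e→Exit: bottleneck 1, flow now 10.
Augment Hall→b→d→e→c→f→Exit: bottleneck 6, flow now 16. (uses reverse residual edge)
No augmenting path remains; maximum flow = 16.
In the residual graph, reachable from Hall: {Hall, a, b, d, e}.
Min-cut edges: a→c (3), b→c (3), e→Exit (10); capacity 3 + 3 + 10 = 16.
This cut is saturated, so no flow can exceed 16.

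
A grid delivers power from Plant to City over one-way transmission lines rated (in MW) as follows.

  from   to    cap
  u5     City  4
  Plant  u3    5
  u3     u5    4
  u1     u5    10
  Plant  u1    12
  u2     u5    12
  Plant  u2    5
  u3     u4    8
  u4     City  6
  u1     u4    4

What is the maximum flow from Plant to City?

10

Augment Plant→u1→u4→City: bottleneck 4, flow now 4.
Augment Plant→u1→u5→City: bottleneck 4, flow now 8.
Augment Plant→u3→u4→City: bottleneck 2, flow now 10.
No augmenting path remains; maximum flow = 10.
In the residual graph, reachable from Plant: {Plant, u1, u2, u3, u4, u5}.
Min-cut edges: u4→City (6), u5→City (4); capacity 6 + 4 = 10.
This cut is saturated, so no flow can exceed 10.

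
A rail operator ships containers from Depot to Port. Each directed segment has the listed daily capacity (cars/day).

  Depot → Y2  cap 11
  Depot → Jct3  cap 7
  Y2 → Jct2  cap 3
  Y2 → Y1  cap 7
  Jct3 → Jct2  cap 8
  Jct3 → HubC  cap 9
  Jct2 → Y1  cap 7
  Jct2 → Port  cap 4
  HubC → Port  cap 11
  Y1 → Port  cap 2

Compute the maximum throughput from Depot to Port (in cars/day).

12

Augment Depot→Y2→Jct2→Port: bottleneck 3, flow now 3.
Augment Depot→Y2→Y1→Port: bottleneck 2, flow now 5.
Augment Depot→Jct3→Jct2→Port: bottleneck 1, flow now 6.
Augment Depot→Jct3→HubC→Port: bottleneck 6, flow now 12.
No augmenting path remains; maximum flow = 12.
In the residual graph, reachable from Depot: {Depot, Y2, Y1}.
Min-cut edges: Depot→Jct3 (7), Y2→Jct2 (3), Y1→Port (2); capacity 7 + 3 + 2 = 12.
This cut is saturated, so no flow can exceed 12.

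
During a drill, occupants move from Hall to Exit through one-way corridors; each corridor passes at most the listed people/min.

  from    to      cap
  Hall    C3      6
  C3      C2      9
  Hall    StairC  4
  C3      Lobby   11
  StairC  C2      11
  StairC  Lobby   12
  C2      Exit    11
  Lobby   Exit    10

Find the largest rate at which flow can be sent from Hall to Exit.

Augment Hall→C3→Lobby→Exit: bottleneck 6, flow now 6.
Augment Hall→StairC→Lobby→Exit: bottleneck 4, flow now 10.
No augmenting path remains; maximum flow = 10.
In the residual graph, reachable from Hall: {Hall}.
Min-cut edges: Hall→C3 (6), Hall→StairC (4); capacity 6 + 4 = 10.
This cut is saturated, so no flow can exceed 10.

10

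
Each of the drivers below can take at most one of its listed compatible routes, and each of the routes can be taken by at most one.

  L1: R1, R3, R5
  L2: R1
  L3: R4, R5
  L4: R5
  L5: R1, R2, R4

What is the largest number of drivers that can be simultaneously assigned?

5

Unit-capacity flow: source→left, listed edges, right→sink; max matching = max flow.
Augmenting path L1→R1 (+1); matched 1.
Augmenting path L3→R4 (+1); matched 2.
Augmenting path L4→R5 (+1); matched 3.
Augmenting path L5→R2 (+1); matched 4.
Augmenting path L2→R1→L1→R3 (+1); matched 5.
No augmenting path remains; maximum matching = 5.
König certificate: {L1, L2, L3, L4, L5} is a vertex cover of size 5 (every listed pair touches it), so no matching can be larger.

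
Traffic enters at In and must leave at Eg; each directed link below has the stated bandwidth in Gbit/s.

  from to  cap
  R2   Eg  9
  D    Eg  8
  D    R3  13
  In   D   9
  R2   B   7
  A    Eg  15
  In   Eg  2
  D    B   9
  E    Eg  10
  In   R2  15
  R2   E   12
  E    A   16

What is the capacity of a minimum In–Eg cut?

Augment In→Eg: bottleneck 2, flow now 2.
Augment In→D→Eg: bottleneck 8, flow now 10.
Augment In→R2→Eg: bottleneck 9, flow now 19.
Augment In→R2→E→Eg: bottleneck 6, flow now 25.
No augmenting path remains; maximum flow = 25.
By max-flow min-cut, the minimum cut capacity equals the max flow.
In the residual graph, reachable from In: {In, D, B, R3}.
Min-cut edges: In→R2 (15), In→Eg (2), D→Eg (8); capacity 15 + 2 + 8 = 25.

25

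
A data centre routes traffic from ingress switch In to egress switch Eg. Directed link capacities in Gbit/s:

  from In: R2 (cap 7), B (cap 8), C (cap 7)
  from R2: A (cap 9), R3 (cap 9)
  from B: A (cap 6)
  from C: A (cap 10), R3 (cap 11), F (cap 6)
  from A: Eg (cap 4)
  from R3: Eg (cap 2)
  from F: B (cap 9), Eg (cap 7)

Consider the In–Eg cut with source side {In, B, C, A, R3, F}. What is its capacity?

20

Edges leaving {In, B, C, A, R3, F}: In→R2 (7), A→Eg (4), R3→Eg (2), F→Eg (7).
Cut capacity = 7 + 4 + 2 + 7 = 20.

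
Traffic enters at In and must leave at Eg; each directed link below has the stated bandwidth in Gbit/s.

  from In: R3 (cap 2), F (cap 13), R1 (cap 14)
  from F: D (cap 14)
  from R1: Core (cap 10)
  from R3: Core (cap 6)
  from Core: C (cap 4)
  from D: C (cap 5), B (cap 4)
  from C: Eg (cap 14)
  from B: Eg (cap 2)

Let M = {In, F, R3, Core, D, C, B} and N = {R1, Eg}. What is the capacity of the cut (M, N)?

30

Edges leaving {In, F, R3, Core, D, C, B}: In→R1 (14), C→Eg (14), B→Eg (2).
Cut capacity = 14 + 14 + 2 = 30.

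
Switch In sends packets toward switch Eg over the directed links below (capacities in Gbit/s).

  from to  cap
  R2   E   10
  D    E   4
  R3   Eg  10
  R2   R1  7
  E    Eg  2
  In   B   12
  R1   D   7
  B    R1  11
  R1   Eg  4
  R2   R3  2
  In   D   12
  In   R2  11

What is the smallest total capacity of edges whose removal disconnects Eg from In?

Augment In→B→R1→Eg: bottleneck 4, flow now 4.
Augment In→D→E→Eg: bottleneck 2, flow now 6.
Augment In→R2→R3→Eg: bottleneck 2, flow now 8.
No augmenting path remains; maximum flow = 8.
By max-flow min-cut, the minimum cut capacity equals the max flow.
In the residual graph, reachable from In: {In, B, D, R2, R1, E}.
Min-cut edges: R2→R3 (2), R1→Eg (4), E→Eg (2); capacity 2 + 4 + 2 = 8.

8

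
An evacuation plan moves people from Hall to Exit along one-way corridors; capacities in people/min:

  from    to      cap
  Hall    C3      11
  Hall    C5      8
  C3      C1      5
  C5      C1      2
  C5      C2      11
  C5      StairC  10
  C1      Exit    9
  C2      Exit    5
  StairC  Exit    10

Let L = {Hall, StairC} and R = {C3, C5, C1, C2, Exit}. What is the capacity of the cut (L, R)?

Edges leaving {Hall, StairC}: Hall→C3 (11), Hall→C5 (8), StairC→Exit (10).
Cut capacity = 11 + 8 + 10 = 29.

29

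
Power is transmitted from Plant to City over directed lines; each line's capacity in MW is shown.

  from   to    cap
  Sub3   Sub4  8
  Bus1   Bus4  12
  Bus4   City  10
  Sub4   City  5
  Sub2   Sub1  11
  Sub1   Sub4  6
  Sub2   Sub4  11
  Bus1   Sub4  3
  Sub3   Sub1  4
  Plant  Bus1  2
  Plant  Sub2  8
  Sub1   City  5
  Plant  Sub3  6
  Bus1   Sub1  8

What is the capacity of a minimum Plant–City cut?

Augment Plant→Sub3→Sub1→City: bottleneck 4, flow now 4.
Augment Plant→Sub3→Sub4→City: bottleneck 2, flow now 6.
Augment Plant→Sub2→Sub1→City: bottleneck 1, flow now 7.
Augment Plant→Sub2→Sub4→City: bottleneck 3, flow now 10.
Augment Plant→Bus1→Bus4→City: bottleneck 2, flow now 12.
No augmenting path remains; maximum flow = 12.
By max-flow min-cut, the minimum cut capacity equals the max flow.
In the residual graph, reachable from Plant: {Plant, Sub3, Sub2, Sub1, Sub4}.
Min-cut edges: Plant→Bus1 (2), Sub1→City (5), Sub4→City (5); capacity 2 + 5 + 5 = 12.

12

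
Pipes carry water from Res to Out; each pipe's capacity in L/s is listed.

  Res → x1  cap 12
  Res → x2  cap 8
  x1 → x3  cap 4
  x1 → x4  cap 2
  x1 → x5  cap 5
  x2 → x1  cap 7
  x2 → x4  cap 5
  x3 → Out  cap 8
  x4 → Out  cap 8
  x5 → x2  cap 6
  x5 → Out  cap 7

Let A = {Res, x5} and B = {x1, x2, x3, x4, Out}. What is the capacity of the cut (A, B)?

33

Edges leaving {Res, x5}: Res→x1 (12), Res→x2 (8), x5→x2 (6), x5→Out (7).
Cut capacity = 12 + 8 + 6 + 7 = 33.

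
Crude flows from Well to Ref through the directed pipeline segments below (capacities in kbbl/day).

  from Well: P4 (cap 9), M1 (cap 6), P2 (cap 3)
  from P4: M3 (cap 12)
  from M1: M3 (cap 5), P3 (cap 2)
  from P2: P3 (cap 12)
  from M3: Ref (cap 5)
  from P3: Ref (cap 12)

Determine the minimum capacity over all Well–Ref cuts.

10

Augment Well→P4→M3→Ref: bottleneck 5, flow now 5.
Augment Well→M1→P3→Ref: bottleneck 2, flow now 7.
Augment Well→P2→P3→Ref: bottleneck 3, flow now 10.
No augmenting path remains; maximum flow = 10.
By max-flow min-cut, the minimum cut capacity equals the max flow.
In the residual graph, reachable from Well: {Well, P4, M1, M3}.
Min-cut edges: Well→P2 (3), M1→P3 (2), M3→Ref (5); capacity 3 + 2 + 5 = 10.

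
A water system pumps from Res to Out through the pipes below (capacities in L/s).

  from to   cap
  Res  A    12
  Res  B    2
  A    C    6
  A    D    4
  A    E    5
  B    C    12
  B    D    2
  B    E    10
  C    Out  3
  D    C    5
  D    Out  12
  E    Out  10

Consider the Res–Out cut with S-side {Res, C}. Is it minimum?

No — its capacity is 17, but the minimum cut has capacity 14.

Given cut capacity: 12 + 2 + 3 = 17.
Augment Res→A→C→Out: bottleneck 3, flow now 3.
Augment Res→A→D→Out: bottleneck 4, flow now 7.
Augment Res→A→E→Out: bottleneck 5, flow now 12.
Augment Res→B→D→Out: bottleneck 2, flow now 14.
No augmenting path remains; maximum flow = 14.
In the residual graph, reachable from Res: {Res}.
Min-cut edges: Res→A (12), Res→B (2); capacity 12 + 2 = 14.
Cut capacity 17 exceeds the max flow 14, so it is not minimum.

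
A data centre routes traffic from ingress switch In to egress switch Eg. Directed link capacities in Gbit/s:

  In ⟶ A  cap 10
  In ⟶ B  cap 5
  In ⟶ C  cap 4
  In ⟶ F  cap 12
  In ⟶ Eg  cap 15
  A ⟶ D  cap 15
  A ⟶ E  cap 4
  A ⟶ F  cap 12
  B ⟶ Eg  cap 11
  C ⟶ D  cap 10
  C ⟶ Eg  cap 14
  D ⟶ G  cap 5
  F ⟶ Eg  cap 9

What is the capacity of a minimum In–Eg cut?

33

Augment In→Eg: bottleneck 15, flow now 15.
Augment In→B→Eg: bottleneck 5, flow now 20.
Augment In→C→Eg: bottleneck 4, flow now 24.
Augment In→F→Eg: bottleneck 9, flow now 33.
No augmenting path remains; maximum flow = 33.
By max-flow min-cut, the minimum cut capacity equals the max flow.
In the residual graph, reachable from In: {In, A, D, E, F, G}.
Min-cut edges: In→B (5), In→C (4), In→Eg (15), F→Eg (9); capacity 5 + 4 + 15 + 9 = 33.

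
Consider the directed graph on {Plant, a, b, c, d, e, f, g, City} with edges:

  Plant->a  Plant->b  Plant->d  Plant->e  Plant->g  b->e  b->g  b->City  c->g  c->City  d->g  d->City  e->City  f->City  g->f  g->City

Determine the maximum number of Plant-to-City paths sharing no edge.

Assign every edge capacity 1; by Menger, the answer equals the max flow.
Path Plant→b→City (+1); total 1.
Path Plant→d→City (+1); total 2.
Path Plant→e→City (+1); total 3.
Path Plant→g→City (+1); total 4.
No residual Plant→City path; max flow = 4.
Certifying cut of size 4: {Plant→b, Plant→d, Plant→e, Plant→g}.

4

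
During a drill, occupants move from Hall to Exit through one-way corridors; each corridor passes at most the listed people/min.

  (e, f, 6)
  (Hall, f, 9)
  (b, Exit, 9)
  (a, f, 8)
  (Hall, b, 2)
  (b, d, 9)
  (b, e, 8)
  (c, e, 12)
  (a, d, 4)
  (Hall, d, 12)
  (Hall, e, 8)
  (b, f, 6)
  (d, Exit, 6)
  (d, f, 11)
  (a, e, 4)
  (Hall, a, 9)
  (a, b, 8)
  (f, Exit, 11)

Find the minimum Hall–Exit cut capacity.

Augment Hall→b→Exit: bottleneck 2, flow now 2.
Augment Hall→d→Exit: bottleneck 6, flow now 8.
Augment Hall→f→Exit: bottleneck 9, flow now 17.
Augment Hall→a→b→Exit: bottleneck 7, flow now 24.
Augment Hall→a→f→Exit: bottleneck 2, flow now 26.
No augmenting path remains; maximum flow = 26.
By max-flow min-cut, the minimum cut capacity equals the max flow.
In the residual graph, reachable from Hall: {Hall, a, b, d, e, f}.
Min-cut edges: b→Exit (9), d→Exit (6), f→Exit (11); capacity 9 + 6 + 11 = 26.

26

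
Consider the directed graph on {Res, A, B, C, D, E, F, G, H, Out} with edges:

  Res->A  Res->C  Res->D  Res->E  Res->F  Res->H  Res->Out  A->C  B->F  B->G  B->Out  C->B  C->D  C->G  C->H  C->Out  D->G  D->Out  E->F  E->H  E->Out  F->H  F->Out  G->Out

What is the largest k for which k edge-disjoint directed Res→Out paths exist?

6

Assign every edge capacity 1; by Menger, the answer equals the max flow.
Path Res→Out (+1); total 1.
Path Res→C→Out (+1); total 2.
Path Res→D→Out (+1); total 3.
Path Res→E→Out (+1); total 4.
Path Res→F→Out (+1); total 5.
Path Res→A→C→B→Out (+1); total 6.
No residual Res→Out path; max flow = 6.
Certifying cut of size 6: {Res→A, Res→C, Res→D, Res→E, Res→F, Res→Out}.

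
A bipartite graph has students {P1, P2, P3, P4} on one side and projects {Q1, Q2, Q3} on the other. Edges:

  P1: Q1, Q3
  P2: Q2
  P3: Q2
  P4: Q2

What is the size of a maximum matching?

Unit-capacity flow: source→left, listed edges, right→sink; max matching = max flow.
Augmenting path P1→Q1 (+1); matched 1.
Augmenting path P2→Q2 (+1); matched 2.
No augmenting path remains; maximum matching = 2.
König certificate: {P1, Q2} is a vertex cover of size 2 (every listed pair touches it), so no matching can be larger.

2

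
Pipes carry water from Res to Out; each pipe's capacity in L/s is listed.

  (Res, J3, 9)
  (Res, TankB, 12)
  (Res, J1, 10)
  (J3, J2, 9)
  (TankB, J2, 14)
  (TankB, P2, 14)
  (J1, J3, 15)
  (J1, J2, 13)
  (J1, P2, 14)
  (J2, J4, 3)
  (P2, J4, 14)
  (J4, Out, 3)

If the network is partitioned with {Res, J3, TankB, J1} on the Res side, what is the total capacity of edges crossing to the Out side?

Edges leaving {Res, J3, TankB, J1}: J3→J2 (9), TankB→J2 (14), TankB→P2 (14), J1→J2 (13), J1→P2 (14).
Cut capacity = 9 + 14 + 14 + 13 + 14 = 64.

64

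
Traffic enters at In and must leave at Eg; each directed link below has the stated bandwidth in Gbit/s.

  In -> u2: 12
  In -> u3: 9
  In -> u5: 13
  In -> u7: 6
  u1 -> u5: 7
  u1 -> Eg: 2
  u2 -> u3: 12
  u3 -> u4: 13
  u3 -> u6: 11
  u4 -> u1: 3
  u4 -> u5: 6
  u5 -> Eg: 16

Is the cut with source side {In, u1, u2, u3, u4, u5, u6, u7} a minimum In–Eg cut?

Yes — it is a minimum cut (capacity 18).

Given cut capacity: 2 + 16 = 18.
Augment In→u5→Eg: bottleneck 13, flow now 13.
Augment In→u3→u4→u1→Eg: bottleneck 2, flow now 15.
Augment In→u3→u4→u5→Eg: bottleneck 3, flow now 18.
No augmenting path remains; maximum flow = 18.
Cut capacity 18 equals the max flow, so it is a minimum cut.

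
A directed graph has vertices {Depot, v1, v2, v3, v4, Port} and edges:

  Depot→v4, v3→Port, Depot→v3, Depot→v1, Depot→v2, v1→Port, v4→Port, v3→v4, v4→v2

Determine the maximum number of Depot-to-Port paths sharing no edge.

Assign every edge capacity 1; by Menger, the answer equals the max flow.
Path Depot→v1→Port (+1); total 1.
Path Depot→v3→Port (+1); total 2.
Path Depot→v4→Port (+1); total 3.
No residual Depot→Port path; max flow = 3.
Certifying cut of size 3: {Depot→v1, Depot→v3, Depot→v4}.

3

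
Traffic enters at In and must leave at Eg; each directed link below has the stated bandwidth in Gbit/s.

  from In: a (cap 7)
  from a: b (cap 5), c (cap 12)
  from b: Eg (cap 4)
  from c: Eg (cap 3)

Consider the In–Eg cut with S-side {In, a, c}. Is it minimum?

No — its capacity is 8, but the minimum cut has capacity 7.

Given cut capacity: 5 + 3 = 8.
Augment In→a→b→Eg: bottleneck 4, flow now 4.
Augment In→a→c→Eg: bottleneck 3, flow now 7.
No augmenting path remains; maximum flow = 7.
In the residual graph, reachable from In: {In}.
Min-cut edges: In→a (7); capacity 7 = 7.
Cut capacity 8 exceeds the max flow 7, so it is not minimum.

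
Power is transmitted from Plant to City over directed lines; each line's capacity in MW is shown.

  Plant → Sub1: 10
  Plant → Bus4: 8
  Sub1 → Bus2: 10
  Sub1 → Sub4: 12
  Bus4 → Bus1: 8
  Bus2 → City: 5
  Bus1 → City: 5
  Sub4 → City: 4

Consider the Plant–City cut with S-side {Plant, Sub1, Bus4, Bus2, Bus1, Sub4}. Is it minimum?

Given cut capacity: 5 + 5 + 4 = 14.
Augment Plant→Sub1→Bus2→City: bottleneck 5, flow now 5.
Augment Plant→Sub1→Sub4→City: bottleneck 4, flow now 9.
Augment Plant→Bus4→Bus1→City: bottleneck 5, flow now 14.
No augmenting path remains; maximum flow = 14.
Cut capacity 14 equals the max flow, so it is a minimum cut.

Yes — it is a minimum cut (capacity 14).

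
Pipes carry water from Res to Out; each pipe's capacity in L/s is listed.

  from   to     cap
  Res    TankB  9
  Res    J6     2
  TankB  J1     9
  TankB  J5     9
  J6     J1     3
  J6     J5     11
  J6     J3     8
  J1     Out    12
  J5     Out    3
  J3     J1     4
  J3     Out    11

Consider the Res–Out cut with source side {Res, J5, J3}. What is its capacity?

Edges leaving {Res, J5, J3}: Res→TankB (9), Res→J6 (2), J5→Out (3), J3→J1 (4), J3→Out (11).
Cut capacity = 9 + 2 + 3 + 4 + 11 = 29.

29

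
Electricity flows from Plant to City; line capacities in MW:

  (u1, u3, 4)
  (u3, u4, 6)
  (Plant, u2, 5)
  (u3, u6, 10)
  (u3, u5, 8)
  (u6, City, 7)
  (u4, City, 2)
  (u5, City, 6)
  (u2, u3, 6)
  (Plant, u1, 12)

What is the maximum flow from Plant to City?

Augment Plant→u1→u3→u4→City: bottleneck 2, flow now 2.
Augment Plant→u1→u3→u5→City: bottleneck 2, flow now 4.
Augment Plant→u2→u3→u5→City: bottleneck 4, flow now 8.
Augment Plant→u2→u3→u6→City: bottleneck 1, flow now 9.
No augmenting path remains; maximum flow = 9.
In the residual graph, reachable from Plant: {Plant, u1}.
Min-cut edges: Plant→u2 (5), u1→u3 (4); capacity 5 + 4 = 9.
This cut is saturated, so no flow can exceed 9.

9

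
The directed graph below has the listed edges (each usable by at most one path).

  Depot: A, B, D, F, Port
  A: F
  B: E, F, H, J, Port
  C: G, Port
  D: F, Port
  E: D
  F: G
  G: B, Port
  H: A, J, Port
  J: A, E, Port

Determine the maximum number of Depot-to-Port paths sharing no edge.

4

Assign every edge capacity 1; by Menger, the answer equals the max flow.
Path Depot→Port (+1); total 1.
Path Depot→B→Port (+1); total 2.
Path Depot→D→Port (+1); total 3.
Path Depot→F→G→Port (+1); total 4.
No residual Depot→Port path; max flow = 4.
Certifying cut of size 4: {Depot→B, Depot→D, Depot→Port, F→G}.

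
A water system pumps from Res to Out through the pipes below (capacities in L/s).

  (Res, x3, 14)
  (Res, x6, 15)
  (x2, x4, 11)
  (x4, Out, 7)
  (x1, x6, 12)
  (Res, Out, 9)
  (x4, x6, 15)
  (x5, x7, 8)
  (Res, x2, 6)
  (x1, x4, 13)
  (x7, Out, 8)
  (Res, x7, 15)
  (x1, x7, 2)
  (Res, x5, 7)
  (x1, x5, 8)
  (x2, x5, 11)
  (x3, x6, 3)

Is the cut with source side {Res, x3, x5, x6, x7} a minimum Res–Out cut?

Yes — it is a minimum cut (capacity 23).

Given cut capacity: 6 + 9 + 8 = 23.
Augment Res→Out: bottleneck 9, flow now 9.
Augment Res→x7→Out: bottleneck 8, flow now 17.
Augment Res→x2→x4→Out: bottleneck 6, flow now 23.
No augmenting path remains; maximum flow = 23.
Cut capacity 23 equals the max flow, so it is a minimum cut.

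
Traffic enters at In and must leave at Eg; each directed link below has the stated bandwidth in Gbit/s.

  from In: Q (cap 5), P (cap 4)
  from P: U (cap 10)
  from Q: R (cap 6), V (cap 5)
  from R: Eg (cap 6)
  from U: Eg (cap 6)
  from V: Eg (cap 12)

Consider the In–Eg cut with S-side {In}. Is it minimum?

Yes — it is a minimum cut (capacity 9).

Given cut capacity: 4 + 5 = 9.
Augment In→P→U→Eg: bottleneck 4, flow now 4.
Augment In→Q→R→Eg: bottleneck 5, flow now 9.
No augmenting path remains; maximum flow = 9.
Cut capacity 9 equals the max flow, so it is a minimum cut.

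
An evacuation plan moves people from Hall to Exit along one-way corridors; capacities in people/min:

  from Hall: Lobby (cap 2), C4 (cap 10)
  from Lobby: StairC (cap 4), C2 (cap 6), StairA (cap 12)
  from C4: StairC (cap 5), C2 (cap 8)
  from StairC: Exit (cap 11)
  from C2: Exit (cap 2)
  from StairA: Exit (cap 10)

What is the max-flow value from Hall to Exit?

Augment Hall→Lobby→StairC→Exit: bottleneck 2, flow now 2.
Augment Hall→C4→StairC→Exit: bottleneck 5, flow now 7.
Augment Hall→C4→C2→Exit: bottleneck 2, flow now 9.
No augmenting path remains; maximum flow = 9.
In the residual graph, reachable from Hall: {Hall, C4, C2}.
Min-cut edges: Hall→Lobby (2), C4→StairC (5), C2→Exit (2); capacity 2 + 5 + 2 = 9.
This cut is saturated, so no flow can exceed 9.

9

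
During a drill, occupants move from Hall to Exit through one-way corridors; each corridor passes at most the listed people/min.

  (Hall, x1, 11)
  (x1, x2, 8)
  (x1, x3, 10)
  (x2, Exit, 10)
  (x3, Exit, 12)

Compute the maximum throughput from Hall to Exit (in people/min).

11

Augment Hall→x1→x2→Exit: bottleneck 8, flow now 8.
Augment Hall→x1→x3→Exit: bottleneck 3, flow now 11.
No augmenting path remains; maximum flow = 11.
In the residual graph, reachable from Hall: {Hall}.
Min-cut edges: Hall→x1 (11); capacity 11 = 11.
This cut is saturated, so no flow can exceed 11.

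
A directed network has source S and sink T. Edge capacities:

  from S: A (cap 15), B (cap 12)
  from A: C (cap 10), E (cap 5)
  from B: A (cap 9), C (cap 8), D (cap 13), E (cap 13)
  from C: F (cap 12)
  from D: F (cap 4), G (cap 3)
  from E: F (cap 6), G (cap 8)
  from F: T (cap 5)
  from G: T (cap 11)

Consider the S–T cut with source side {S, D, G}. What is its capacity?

Edges leaving {S, D, G}: S→A (15), S→B (12), D→F (4), G→T (11).
Cut capacity = 15 + 12 + 4 + 11 = 42.

42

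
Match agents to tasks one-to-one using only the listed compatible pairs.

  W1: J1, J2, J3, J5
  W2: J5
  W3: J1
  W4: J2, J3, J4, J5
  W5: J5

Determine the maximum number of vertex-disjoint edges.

4

Unit-capacity flow: source→left, listed edges, right→sink; max matching = max flow.
Augmenting path W1→J1 (+1); matched 1.
Augmenting path W2→J5 (+1); matched 2.
Augmenting path W4→J2 (+1); matched 3.
Augmenting path W3→J1→W1→J3 (+1); matched 4.
No augmenting path remains; maximum matching = 4.
König certificate: {W1, W3, W4, J5} is a vertex cover of size 4 (every listed pair touches it), so no matching can be larger.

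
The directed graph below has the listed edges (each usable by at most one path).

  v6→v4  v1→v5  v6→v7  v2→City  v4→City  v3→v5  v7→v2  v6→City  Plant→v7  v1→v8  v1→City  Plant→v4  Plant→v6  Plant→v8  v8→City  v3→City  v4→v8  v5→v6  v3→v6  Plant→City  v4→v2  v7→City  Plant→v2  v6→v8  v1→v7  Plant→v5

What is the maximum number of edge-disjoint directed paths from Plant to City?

Assign every edge capacity 1; by Menger, the answer equals the max flow.
Path Plant→City (+1); total 1.
Path Plant→v2→City (+1); total 2.
Path Plant→v4→City (+1); total 3.
Path Plant→v6→City (+1); total 4.
Path Plant→v7→City (+1); total 5.
Path Plant→v8→City (+1); total 6.
No residual Plant→City path; max flow = 6.
Certifying cut of size 6: {Plant→City, v2→City, v4→City, v6→City, v7→City, v8→City}.

6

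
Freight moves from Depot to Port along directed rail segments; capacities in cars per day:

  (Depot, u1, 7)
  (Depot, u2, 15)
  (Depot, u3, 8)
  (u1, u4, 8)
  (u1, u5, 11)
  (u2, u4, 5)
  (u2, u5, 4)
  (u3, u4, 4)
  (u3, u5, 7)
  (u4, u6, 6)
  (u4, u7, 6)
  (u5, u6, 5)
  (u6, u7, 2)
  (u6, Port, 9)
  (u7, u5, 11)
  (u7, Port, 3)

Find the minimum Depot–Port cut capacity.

Augment Depot→u1→u4→u6→Port: bottleneck 6, flow now 6.
Augment Depot→u1→u4→u7→Port: bottleneck 1, flow now 7.
Augment Depot→u2→u4→u7→Port: bottleneck 2, flow now 9.
Augment Depot→u2→u5→u6→Port: bottleneck 3, flow now 12.
No augmenting path remains; maximum flow = 12.
By max-flow min-cut, the minimum cut capacity equals the max flow.
In the residual graph, reachable from Depot: {Depot, u1, u2, u3, u4, u5, u6, u7}.
Min-cut edges: u6→Port (9), u7→Port (3); capacity 9 + 3 = 12.

12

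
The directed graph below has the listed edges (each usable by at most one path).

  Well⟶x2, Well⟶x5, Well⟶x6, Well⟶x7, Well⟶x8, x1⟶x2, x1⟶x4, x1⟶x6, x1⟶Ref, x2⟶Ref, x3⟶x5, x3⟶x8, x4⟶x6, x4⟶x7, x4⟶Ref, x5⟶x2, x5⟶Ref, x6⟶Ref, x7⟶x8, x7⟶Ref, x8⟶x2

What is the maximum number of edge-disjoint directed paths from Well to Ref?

Assign every edge capacity 1; by Menger, the answer equals the max flow.
Path Well→x2→Ref (+1); total 1.
Path Well→x5→Ref (+1); total 2.
Path Well→x6→Ref (+1); total 3.
Path Well→x7→Ref (+1); total 4.
No residual Well→Ref path; max flow = 4.
Certifying cut of size 4: {Well→x5, Well→x6, Well→x7, x2→Ref}.

4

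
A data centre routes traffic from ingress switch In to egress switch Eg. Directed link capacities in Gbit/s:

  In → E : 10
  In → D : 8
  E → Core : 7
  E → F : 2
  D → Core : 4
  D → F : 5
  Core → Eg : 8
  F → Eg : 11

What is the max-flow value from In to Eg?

Augment In→E→Core→Eg: bottleneck 7, flow now 7.
Augment In→E→F→Eg: bottleneck 2, flow now 9.
Augment In→D→Core→Eg: bottleneck 1, flow now 10.
Augment In→D→F→Eg: bottleneck 5, flow now 15.
No augmenting path remains; maximum flow = 15.
In the residual graph, reachable from In: {In, E, D, Core}.
Min-cut edges: E→F (2), D→F (5), Core→Eg (8); capacity 2 + 5 + 8 = 15.
This cut is saturated, so no flow can exceed 15.

15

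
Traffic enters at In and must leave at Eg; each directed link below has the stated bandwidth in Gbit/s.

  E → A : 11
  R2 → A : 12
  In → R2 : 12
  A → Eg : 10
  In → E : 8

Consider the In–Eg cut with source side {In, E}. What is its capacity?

Edges leaving {In, E}: In→R2 (12), E→A (11).
Cut capacity = 12 + 11 = 23.

23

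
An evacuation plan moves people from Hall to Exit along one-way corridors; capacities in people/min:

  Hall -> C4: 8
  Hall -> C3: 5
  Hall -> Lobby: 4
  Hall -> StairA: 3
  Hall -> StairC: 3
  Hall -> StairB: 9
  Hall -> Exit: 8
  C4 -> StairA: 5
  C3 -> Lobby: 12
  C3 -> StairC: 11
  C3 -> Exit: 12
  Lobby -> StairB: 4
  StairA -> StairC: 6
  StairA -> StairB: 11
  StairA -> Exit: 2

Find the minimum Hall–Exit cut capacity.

15

Augment Hall→Exit: bottleneck 8, flow now 8.
Augment Hall→C3→Exit: bottleneck 5, flow now 13.
Augment Hall→StairA→Exit: bottleneck 2, flow now 15.
No augmenting path remains; maximum flow = 15.
By max-flow min-cut, the minimum cut capacity equals the max flow.
In the residual graph, reachable from Hall: {Hall, C4, Lobby, StairA, StairC, StairB}.
Min-cut edges: Hall→C3 (5), Hall→Exit (8), StairA→Exit (2); capacity 5 + 8 + 2 = 15.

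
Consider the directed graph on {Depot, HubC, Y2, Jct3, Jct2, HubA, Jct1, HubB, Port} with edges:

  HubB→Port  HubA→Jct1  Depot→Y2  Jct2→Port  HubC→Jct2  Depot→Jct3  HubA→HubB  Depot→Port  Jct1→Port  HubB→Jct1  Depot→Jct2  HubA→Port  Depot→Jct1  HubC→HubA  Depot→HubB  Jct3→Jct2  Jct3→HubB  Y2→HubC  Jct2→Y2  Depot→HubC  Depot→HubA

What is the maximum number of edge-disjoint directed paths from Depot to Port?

Assign every edge capacity 1; by Menger, the answer equals the max flow.
Path Depot→Port (+1); total 1.
Path Depot→Jct2→Port (+1); total 2.
Path Depot→HubA→Port (+1); total 3.
Path Depot→Jct1→Port (+1); total 4.
Path Depot→HubB→Port (+1); total 5.
No residual Depot→Port path; max flow = 5.
Certifying cut of size 5: {Depot→Port, HubA→Port, HubB→Port, Jct1→Port, Jct2→Port}.

5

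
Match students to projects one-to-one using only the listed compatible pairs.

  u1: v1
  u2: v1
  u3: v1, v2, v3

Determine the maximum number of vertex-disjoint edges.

2

Unit-capacity flow: source→left, listed edges, right→sink; max matching = max flow.
Augmenting path u1→v1 (+1); matched 1.
Augmenting path u3→v2 (+1); matched 2.
No augmenting path remains; maximum matching = 2.
König certificate: {u3, v1} is a vertex cover of size 2 (every listed pair touches it), so no matching can be larger.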